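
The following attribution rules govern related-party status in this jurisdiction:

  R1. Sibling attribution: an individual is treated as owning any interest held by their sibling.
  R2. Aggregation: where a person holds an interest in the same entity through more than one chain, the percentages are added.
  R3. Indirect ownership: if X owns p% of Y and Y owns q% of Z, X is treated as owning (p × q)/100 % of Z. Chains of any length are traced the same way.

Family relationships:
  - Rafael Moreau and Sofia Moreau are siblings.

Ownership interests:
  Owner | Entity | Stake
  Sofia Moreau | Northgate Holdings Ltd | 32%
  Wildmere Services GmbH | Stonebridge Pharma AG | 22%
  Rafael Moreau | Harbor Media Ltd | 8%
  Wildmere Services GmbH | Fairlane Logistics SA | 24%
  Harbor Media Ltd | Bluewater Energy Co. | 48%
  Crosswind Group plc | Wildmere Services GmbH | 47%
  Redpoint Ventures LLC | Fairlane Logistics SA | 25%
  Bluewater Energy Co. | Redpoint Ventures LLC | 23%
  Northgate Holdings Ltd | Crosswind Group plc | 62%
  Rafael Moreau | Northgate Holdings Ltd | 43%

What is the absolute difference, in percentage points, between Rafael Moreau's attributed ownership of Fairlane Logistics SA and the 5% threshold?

By sibling attribution (R1), Rafael Moreau is treated as also owning Sofia Moreau's interest in Northgate Holdings Ltd, giving 43% + 32% = 75%.
Chain via Northgate Holdings Ltd → Crosswind Group plc → Wildmere Services GmbH (R3): 75% × 62% × 47% × 24% = 5.2452% of Fairlane Logistics SA.
Chain via Harbor Media Ltd → Bluewater Energy Co. → Redpoint Ventures LLC (R3): 8% × 48% × 23% × 25% = 0.2208% of Fairlane Logistics SA.
Aggregating (R2): 5.2452% + 0.2208% = 5.466%.
5.466% exceeds the 5% threshold by 0.466 percentage points.

0.466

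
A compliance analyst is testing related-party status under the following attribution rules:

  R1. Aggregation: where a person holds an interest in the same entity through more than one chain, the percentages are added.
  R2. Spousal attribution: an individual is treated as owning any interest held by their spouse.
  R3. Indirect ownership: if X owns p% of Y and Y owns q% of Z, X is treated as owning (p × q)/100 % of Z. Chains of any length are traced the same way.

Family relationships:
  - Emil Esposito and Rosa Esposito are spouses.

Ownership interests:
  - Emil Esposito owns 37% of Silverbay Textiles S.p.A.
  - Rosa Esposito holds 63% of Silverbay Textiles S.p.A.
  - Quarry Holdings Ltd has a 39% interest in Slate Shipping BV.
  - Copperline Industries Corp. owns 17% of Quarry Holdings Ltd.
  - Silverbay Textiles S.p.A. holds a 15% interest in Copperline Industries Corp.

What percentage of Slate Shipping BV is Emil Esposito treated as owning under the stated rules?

0.9945%

By spousal attribution (R2), Emil Esposito is treated as also owning Rosa Esposito's interest in Silverbay Textiles S.p.A, giving 37% + 63% = 100%.
Chain via Silverbay Textiles S.p.A. → Copperline Industries Corp. → Quarry Holdings Ltd (R3): 100% × 15% × 17% × 39% = 0.9945% of Slate Shipping BV.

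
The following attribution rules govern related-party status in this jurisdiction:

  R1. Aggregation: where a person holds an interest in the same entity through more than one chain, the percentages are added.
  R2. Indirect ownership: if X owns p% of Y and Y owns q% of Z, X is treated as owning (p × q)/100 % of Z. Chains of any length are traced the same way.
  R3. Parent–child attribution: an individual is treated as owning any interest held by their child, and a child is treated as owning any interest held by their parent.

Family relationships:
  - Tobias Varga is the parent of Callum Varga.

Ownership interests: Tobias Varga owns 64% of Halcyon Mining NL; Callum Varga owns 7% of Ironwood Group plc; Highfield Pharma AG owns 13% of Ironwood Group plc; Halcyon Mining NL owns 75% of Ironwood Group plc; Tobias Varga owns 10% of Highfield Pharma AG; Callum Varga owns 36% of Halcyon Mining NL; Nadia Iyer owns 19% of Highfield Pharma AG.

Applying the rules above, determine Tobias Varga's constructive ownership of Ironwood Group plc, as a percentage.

By parent–child attribution (R3), Tobias Varga is treated as also owning Callum Varga's interest in Halcyon Mining NL, giving 64% + 36% = 100%.
By parent–child attribution (R3), Tobias Varga is treated as owning Callum Varga's 7% interest in Ironwood Group plc.
Chain via Halcyon Mining NL (R2): 100% × 75% = 75% of Ironwood Group plc.
Chain via Highfield Pharma AG (R2): 10% × 13% = 1.3% of Ironwood Group plc.
Direct interest in Ironwood Group plc: 7%.
Aggregating (R1): 75% + 1.3% + 7% = 83.3%.

83.3%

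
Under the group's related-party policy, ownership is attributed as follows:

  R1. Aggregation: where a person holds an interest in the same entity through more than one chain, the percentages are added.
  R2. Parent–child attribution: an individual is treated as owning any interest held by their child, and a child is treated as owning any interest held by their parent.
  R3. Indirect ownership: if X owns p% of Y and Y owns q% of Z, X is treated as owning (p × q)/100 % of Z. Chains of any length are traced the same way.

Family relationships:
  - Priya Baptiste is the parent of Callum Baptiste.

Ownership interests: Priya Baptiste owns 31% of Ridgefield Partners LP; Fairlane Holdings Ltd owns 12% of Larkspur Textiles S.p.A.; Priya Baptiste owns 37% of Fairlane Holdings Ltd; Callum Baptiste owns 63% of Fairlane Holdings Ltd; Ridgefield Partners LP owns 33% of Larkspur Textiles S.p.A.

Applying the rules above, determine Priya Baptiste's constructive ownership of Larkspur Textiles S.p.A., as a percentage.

22.23%

By parent–child attribution (R2), Priya Baptiste is treated as also owning Callum Baptiste's interest in Fairlane Holdings Ltd, giving 37% + 63% = 100%.
Chain via Fairlane Holdings Ltd (R3): 100% × 12% = 12% of Larkspur Textiles S.p.A.
Chain via Ridgefield Partners LP (R3): 31% × 33% = 10.23% of Larkspur Textiles S.p.A.
Aggregating (R1): 12% + 10.23% = 22.23%.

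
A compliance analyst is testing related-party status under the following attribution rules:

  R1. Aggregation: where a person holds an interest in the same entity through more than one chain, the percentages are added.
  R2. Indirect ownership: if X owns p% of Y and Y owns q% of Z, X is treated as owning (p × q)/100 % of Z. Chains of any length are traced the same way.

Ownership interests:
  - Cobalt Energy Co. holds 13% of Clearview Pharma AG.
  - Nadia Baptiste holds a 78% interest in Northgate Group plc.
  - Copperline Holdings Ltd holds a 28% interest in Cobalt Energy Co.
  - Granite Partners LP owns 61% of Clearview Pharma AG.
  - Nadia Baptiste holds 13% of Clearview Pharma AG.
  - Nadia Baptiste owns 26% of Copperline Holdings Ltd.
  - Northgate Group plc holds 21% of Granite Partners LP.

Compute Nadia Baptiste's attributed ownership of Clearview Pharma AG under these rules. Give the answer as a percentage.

23.9382%

Chain via Copperline Holdings Ltd → Cobalt Energy Co. (R2): 26% × 28% × 13% = 0.9464% of Clearview Pharma AG.
Chain via Northgate Group plc → Granite Partners LP (R2): 78% × 21% × 61% = 9.9918% of Clearview Pharma AG.
Direct interest in Clearview Pharma AG: 13%.
Aggregating (R1): 0.9464% + 9.9918% + 13% = 23.9382%.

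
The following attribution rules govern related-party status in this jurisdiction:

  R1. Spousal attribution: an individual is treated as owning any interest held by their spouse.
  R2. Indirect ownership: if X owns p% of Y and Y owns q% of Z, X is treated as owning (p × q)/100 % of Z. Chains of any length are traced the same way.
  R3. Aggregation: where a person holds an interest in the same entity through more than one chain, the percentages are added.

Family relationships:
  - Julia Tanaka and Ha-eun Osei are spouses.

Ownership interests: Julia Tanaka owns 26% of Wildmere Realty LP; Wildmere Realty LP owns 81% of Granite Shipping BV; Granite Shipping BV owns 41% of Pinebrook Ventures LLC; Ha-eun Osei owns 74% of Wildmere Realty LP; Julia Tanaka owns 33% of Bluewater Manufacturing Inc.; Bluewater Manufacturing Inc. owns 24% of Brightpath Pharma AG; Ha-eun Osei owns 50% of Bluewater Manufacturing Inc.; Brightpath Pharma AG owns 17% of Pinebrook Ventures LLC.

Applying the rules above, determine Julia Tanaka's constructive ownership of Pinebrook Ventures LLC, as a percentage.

36.5964%

By spousal attribution (R1), Julia Tanaka is treated as also owning Ha-eun Osei's interest in Bluewater Manufacturing Inc, giving 33% + 50% = 83%.
By spousal attribution (R1), Julia Tanaka is treated as also owning Ha-eun Osei's interest in Wildmere Realty LP, giving 26% + 74% = 100%.
Chain via Bluewater Manufacturing Inc. → Brightpath Pharma AG (R2): 83% × 24% × 17% = 3.3864% of Pinebrook Ventures LLC.
Chain via Wildmere Realty LP → Granite Shipping BV (R2): 100% × 81% × 41% = 33.21% of Pinebrook Ventures LLC.
Aggregating (R3): 3.3864% + 33.21% = 36.5964%.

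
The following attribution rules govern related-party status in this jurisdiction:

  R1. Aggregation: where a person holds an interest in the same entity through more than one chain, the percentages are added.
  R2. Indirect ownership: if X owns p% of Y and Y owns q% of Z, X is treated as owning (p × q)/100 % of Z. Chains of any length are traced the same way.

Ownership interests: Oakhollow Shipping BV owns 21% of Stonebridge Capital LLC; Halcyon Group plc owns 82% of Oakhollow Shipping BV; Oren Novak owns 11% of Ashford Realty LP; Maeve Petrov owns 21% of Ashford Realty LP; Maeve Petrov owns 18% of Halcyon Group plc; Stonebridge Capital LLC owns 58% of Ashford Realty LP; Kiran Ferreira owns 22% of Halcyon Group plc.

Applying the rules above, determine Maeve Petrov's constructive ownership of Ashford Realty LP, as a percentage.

22.797768%

Chain via Halcyon Group plc → Oakhollow Shipping BV → Stonebridge Capital LLC (R2): 18% × 82% × 21% × 58% = 1.797768% of Ashford Realty LP.
Direct interest in Ashford Realty LP: 21%.
Aggregating (R1): 1.797768% + 21% = 22.797768%.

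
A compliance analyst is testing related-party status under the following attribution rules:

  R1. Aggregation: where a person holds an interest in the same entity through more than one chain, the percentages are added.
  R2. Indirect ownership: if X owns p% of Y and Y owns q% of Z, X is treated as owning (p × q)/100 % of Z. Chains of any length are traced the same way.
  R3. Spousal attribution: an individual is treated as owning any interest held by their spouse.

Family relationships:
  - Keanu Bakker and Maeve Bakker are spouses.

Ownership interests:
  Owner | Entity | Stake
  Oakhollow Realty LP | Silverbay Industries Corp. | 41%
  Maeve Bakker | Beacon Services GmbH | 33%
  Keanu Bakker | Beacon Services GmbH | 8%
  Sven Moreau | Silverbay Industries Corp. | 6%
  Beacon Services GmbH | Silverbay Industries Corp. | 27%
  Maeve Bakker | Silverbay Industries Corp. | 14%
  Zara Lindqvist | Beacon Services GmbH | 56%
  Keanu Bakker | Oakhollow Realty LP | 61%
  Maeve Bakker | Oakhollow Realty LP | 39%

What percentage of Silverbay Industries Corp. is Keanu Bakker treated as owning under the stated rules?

66.07%

By spousal attribution (R3), Keanu Bakker is treated as also owning Maeve Bakker's interest in Oakhollow Realty LP, giving 61% + 39% = 100%.
By spousal attribution (R3), Keanu Bakker is treated as also owning Maeve Bakker's interest in Beacon Services GmbH, giving 8% + 33% = 41%.
By spousal attribution (R3), Keanu Bakker is treated as owning Maeve Bakker's 14% interest in Silverbay Industries Corp.
Chain via Oakhollow Realty LP (R2): 100% × 41% = 41% of Silverbay Industries Corp.
Chain via Beacon Services GmbH (R2): 41% × 27% = 11.07% of Silverbay Industries Corp.
Direct interest in Silverbay Industries Corp: 14%.
Aggregating (R1): 41% + 11.07% + 14% = 66.07%.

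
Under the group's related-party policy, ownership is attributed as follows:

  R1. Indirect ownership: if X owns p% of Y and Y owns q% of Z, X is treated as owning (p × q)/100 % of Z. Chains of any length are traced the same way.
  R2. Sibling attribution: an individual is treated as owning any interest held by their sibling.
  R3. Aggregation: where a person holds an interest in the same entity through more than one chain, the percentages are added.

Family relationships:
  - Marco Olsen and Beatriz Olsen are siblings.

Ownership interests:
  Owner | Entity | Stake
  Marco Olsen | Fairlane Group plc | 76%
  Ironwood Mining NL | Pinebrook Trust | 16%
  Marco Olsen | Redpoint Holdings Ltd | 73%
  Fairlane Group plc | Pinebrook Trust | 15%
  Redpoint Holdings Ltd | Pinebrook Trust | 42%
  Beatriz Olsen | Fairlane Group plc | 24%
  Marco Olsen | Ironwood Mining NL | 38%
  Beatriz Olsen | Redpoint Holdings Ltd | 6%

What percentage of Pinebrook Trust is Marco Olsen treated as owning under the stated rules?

By sibling attribution (R2), Marco Olsen is treated as also owning Beatriz Olsen's interest in Fairlane Group plc, giving 76% + 24% = 100%.
By sibling attribution (R2), Marco Olsen is treated as also owning Beatriz Olsen's interest in Redpoint Holdings Ltd, giving 73% + 6% = 79%.
Chain via Fairlane Group plc (R1): 100% × 15% = 15% of Pinebrook Trust.
Chain via Redpoint Holdings Ltd (R1): 79% × 42% = 33.18% of Pinebrook Trust.
Chain via Ironwood Mining NL (R1): 38% × 16% = 6.08% of Pinebrook Trust.
Aggregating (R3): 15% + 33.18% + 6.08% = 54.26%.

54.26%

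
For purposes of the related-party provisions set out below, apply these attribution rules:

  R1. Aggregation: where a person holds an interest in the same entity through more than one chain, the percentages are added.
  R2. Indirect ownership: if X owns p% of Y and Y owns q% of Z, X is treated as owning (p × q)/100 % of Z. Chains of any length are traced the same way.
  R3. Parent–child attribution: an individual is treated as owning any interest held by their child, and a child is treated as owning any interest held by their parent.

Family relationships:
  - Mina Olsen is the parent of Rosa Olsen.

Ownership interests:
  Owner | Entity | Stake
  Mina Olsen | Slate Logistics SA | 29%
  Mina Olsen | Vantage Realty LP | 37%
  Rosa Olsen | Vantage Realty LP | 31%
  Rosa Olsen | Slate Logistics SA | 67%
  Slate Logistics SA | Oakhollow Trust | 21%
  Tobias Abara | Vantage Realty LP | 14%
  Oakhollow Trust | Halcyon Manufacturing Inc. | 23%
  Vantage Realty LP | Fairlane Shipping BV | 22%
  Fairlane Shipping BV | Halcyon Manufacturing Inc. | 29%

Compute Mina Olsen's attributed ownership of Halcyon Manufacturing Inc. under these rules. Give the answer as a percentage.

By parent–child attribution (R3), Mina Olsen is treated as also owning Rosa Olsen's interest in Vantage Realty LP, giving 37% + 31% = 68%.
By parent–child attribution (R3), Mina Olsen is treated as also owning Rosa Olsen's interest in Slate Logistics SA, giving 29% + 67% = 96%.
Chain via Vantage Realty LP → Fairlane Shipping BV (R2): 68% × 22% × 29% = 4.3384% of Halcyon Manufacturing Inc.
Chain via Slate Logistics SA → Oakhollow Trust (R2): 96% × 21% × 23% = 4.6368% of Halcyon Manufacturing Inc.
Aggregating (R1): 4.3384% + 4.6368% = 8.9752%.

8.9752%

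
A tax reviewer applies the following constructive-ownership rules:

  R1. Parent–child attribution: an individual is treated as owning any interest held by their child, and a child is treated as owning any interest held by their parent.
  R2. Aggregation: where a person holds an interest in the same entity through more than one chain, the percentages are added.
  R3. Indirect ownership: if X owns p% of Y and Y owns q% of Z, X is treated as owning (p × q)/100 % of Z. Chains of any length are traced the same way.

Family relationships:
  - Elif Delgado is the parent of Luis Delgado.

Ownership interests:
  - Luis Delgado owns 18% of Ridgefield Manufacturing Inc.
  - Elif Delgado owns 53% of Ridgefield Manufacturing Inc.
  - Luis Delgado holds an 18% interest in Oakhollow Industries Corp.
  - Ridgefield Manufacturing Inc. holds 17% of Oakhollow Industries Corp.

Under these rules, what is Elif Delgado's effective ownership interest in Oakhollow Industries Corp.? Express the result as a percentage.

30.07%

By parent–child attribution (R1), Elif Delgado is treated as also owning Luis Delgado's interest in Ridgefield Manufacturing Inc, giving 53% + 18% = 71%.
By parent–child attribution (R1), Elif Delgado is treated as owning Luis Delgado's 18% interest in Oakhollow Industries Corp.
Chain via Ridgefield Manufacturing Inc. (R3): 71% × 17% = 12.07% of Oakhollow Industries Corp.
Direct interest in Oakhollow Industries Corp: 18%.
Aggregating (R2): 12.07% + 18% = 30.07%.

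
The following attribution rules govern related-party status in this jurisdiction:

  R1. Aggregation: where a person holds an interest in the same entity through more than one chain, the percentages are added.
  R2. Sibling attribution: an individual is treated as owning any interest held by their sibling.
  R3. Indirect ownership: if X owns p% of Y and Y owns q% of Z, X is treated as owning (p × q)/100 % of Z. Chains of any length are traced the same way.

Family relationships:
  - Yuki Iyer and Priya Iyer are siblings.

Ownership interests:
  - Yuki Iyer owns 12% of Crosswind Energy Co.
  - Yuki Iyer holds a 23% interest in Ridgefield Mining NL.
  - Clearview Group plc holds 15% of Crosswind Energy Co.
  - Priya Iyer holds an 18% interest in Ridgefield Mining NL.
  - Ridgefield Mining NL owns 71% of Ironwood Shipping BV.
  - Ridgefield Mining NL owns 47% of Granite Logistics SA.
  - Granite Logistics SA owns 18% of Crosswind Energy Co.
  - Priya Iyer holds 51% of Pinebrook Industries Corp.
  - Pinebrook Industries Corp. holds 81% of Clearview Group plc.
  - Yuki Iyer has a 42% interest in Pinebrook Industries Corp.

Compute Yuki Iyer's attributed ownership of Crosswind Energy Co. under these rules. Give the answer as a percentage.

By sibling attribution (R2), Yuki Iyer is treated as also owning Priya Iyer's interest in Pinebrook Industries Corp, giving 42% + 51% = 93%.
By sibling attribution (R2), Yuki Iyer is treated as also owning Priya Iyer's interest in Ridgefield Mining NL, giving 23% + 18% = 41%.
Chain via Pinebrook Industries Corp. → Clearview Group plc (R3): 93% × 81% × 15% = 11.2995% of Crosswind Energy Co.
Chain via Ridgefield Mining NL → Granite Logistics SA (R3): 41% × 47% × 18% = 3.4686% of Crosswind Energy Co.
Direct interest in Crosswind Energy Co: 12%.
Aggregating (R1): 11.2995% + 3.4686% + 12% = 26.7681%.

26.7681%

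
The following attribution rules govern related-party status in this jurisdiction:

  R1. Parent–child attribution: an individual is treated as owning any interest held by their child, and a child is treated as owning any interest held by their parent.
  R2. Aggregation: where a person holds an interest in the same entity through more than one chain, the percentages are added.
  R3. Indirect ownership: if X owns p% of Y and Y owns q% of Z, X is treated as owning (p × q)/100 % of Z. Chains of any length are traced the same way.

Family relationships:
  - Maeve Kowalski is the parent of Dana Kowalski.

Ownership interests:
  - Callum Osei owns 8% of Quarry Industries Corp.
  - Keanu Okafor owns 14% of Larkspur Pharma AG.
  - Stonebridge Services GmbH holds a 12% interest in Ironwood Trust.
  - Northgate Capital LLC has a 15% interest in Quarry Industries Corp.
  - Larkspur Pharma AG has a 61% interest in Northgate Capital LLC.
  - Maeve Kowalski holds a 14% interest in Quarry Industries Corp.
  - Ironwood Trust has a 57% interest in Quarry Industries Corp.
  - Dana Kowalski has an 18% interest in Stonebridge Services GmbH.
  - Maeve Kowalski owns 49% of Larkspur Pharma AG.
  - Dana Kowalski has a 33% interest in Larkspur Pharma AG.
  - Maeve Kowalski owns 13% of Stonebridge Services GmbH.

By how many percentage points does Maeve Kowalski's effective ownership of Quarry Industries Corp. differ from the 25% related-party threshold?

1.3766

By parent–child attribution (R1), Maeve Kowalski is treated as also owning Dana Kowalski's interest in Larkspur Pharma AG, giving 49% + 33% = 82%.
By parent–child attribution (R1), Maeve Kowalski is treated as also owning Dana Kowalski's interest in Stonebridge Services GmbH, giving 13% + 18% = 31%.
Chain via Larkspur Pharma AG → Northgate Capital LLC (R3): 82% × 61% × 15% = 7.503% of Quarry Industries Corp.
Chain via Stonebridge Services GmbH → Ironwood Trust (R3): 31% × 12% × 57% = 2.1204% of Quarry Industries Corp.
Direct interest in Quarry Industries Corp: 14%.
Aggregating (R2): 7.503% + 2.1204% + 14% = 23.6234%.
23.6234% falls short of the 25% threshold by 1.3766 percentage points.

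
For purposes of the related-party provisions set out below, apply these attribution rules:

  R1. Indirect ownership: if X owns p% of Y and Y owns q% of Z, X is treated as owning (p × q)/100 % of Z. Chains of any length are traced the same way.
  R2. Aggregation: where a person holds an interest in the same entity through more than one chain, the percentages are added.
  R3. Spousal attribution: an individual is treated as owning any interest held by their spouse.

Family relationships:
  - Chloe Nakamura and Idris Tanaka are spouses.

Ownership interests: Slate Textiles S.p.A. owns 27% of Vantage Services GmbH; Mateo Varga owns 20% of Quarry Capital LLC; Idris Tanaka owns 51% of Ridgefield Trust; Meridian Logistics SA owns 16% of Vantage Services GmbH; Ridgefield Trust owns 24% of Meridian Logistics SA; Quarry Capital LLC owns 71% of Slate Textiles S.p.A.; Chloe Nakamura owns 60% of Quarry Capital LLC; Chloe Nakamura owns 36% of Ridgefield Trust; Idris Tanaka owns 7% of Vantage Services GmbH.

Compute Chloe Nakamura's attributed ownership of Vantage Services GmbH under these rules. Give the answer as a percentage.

By spousal attribution (R3), Chloe Nakamura is treated as also owning Idris Tanaka's interest in Ridgefield Trust, giving 36% + 51% = 87%.
By spousal attribution (R3), Chloe Nakamura is treated as owning Idris Tanaka's 7% interest in Vantage Services GmbH.
Chain via Quarry Capital LLC → Slate Textiles S.p.A. (R1): 60% × 71% × 27% = 11.502% of Vantage Services GmbH.
Chain via Ridgefield Trust → Meridian Logistics SA (R1): 87% × 24% × 16% = 3.3408% of Vantage Services GmbH.
Direct interest in Vantage Services GmbH: 7%.
Aggregating (R2): 11.502% + 3.3408% + 7% = 21.8428%.

21.8428%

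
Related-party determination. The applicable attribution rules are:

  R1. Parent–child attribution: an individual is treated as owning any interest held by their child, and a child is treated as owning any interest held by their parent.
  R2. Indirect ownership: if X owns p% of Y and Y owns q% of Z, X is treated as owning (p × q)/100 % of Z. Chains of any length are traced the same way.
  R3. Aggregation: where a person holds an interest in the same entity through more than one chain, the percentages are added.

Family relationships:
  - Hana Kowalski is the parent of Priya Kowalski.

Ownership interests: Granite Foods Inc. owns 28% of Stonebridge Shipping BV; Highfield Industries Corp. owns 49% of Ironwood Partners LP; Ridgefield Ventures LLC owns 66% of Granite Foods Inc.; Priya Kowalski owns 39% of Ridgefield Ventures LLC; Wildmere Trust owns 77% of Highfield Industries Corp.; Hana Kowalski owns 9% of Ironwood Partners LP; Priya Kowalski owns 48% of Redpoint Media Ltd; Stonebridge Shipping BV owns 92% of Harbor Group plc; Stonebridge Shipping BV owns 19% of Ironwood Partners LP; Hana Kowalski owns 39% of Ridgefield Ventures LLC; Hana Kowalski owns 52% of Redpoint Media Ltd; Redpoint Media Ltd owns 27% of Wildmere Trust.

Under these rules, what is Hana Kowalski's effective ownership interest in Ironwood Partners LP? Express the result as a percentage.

21.925836%

By parent–child attribution (R1), Hana Kowalski is treated as also owning Priya Kowalski's interest in Redpoint Media Ltd, giving 52% + 48% = 100%.
By parent–child attribution (R1), Hana Kowalski is treated as also owning Priya Kowalski's interest in Ridgefield Ventures LLC, giving 39% + 39% = 78%.
Chain via Redpoint Media Ltd → Wildmere Trust → Highfield Industries Corp. (R2): 100% × 27% × 77% × 49% = 10.1871% of Ironwood Partners LP.
Chain via Ridgefield Ventures LLC → Granite Foods Inc. → Stonebridge Shipping BV (R2): 78% × 66% × 28% × 19% = 2.738736% of Ironwood Partners LP.
Direct interest in Ironwood Partners LP: 9%.
Aggregating (R3): 10.1871% + 2.738736% + 9% = 21.925836%.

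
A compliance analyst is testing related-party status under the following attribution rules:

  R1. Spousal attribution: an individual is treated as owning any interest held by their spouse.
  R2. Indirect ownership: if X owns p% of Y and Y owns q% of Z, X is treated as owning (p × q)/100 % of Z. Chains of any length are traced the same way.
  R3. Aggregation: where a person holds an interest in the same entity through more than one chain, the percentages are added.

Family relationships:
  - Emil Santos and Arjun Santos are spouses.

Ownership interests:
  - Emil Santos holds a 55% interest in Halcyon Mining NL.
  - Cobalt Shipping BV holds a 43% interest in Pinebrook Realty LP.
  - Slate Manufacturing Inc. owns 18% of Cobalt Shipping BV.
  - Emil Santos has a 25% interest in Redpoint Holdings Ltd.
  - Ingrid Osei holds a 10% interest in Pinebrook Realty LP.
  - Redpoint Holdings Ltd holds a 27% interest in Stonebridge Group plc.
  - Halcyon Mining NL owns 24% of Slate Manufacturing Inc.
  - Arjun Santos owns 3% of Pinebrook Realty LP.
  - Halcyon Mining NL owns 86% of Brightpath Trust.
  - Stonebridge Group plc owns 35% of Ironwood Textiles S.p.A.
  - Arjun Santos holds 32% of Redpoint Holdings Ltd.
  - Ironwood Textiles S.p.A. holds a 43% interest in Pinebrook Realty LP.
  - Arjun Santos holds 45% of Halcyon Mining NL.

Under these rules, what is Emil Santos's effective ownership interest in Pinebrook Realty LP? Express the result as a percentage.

By spousal attribution (R1), Emil Santos is treated as also owning Arjun Santos's interest in Redpoint Holdings Ltd, giving 25% + 32% = 57%.
By spousal attribution (R1), Emil Santos is treated as also owning Arjun Santos's interest in Halcyon Mining NL, giving 55% + 45% = 100%.
By spousal attribution (R1), Emil Santos is treated as owning Arjun Santos's 3% interest in Pinebrook Realty LP.
Chain via Redpoint Holdings Ltd → Stonebridge Group plc → Ironwood Textiles S.p.A. (R2): 57% × 27% × 35% × 43% = 2.316195% of Pinebrook Realty LP.
Chain via Halcyon Mining NL → Slate Manufacturing Inc. → Cobalt Shipping BV (R2): 100% × 24% × 18% × 43% = 1.8576% of Pinebrook Realty LP.
Direct interest in Pinebrook Realty LP: 3%.
Aggregating (R3): 2.316195% + 1.8576% + 3% = 7.173795%.

7.173795%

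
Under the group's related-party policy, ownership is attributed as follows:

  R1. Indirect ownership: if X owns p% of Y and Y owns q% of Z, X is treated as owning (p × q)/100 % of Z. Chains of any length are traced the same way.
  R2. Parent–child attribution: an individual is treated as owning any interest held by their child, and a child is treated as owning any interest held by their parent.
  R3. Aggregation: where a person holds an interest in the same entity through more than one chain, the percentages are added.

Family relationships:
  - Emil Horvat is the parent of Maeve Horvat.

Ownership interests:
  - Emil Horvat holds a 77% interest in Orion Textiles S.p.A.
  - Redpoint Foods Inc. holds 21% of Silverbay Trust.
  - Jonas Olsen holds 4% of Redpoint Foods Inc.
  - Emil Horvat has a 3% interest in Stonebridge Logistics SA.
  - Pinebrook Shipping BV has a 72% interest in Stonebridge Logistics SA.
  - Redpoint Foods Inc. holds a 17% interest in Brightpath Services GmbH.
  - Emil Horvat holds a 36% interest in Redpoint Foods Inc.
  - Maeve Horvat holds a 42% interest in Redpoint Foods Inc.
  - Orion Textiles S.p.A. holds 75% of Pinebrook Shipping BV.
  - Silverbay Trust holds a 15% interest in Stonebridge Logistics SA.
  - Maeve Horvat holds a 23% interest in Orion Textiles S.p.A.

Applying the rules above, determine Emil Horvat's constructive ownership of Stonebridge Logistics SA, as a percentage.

By parent–child attribution (R2), Emil Horvat is treated as also owning Maeve Horvat's interest in Redpoint Foods Inc, giving 36% + 42% = 78%.
By parent–child attribution (R2), Emil Horvat is treated as also owning Maeve Horvat's interest in Orion Textiles S.p.A, giving 77% + 23% = 100%.
Chain via Redpoint Foods Inc. → Silverbay Trust (R1): 78% × 21% × 15% = 2.457% of Stonebridge Logistics SA.
Chain via Orion Textiles S.p.A. → Pinebrook Shipping BV (R1): 100% × 75% × 72% = 54% of Stonebridge Logistics SA.
Direct interest in Stonebridge Logistics SA: 3%.
Aggregating (R3): 2.457% + 54% + 3% = 59.457%.

59.457%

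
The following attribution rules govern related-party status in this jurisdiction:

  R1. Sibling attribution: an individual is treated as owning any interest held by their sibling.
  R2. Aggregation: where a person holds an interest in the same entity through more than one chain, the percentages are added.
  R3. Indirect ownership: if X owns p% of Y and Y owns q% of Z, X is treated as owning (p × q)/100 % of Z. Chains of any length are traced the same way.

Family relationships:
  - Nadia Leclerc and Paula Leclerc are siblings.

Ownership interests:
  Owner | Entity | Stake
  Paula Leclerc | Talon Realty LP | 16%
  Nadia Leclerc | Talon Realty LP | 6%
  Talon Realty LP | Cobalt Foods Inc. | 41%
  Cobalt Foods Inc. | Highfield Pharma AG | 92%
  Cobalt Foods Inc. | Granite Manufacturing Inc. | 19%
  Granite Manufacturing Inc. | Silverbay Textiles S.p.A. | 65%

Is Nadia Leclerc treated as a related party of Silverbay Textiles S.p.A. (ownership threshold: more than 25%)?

No

By sibling attribution (R1), Nadia Leclerc is treated as also owning Paula Leclerc's interest in Talon Realty LP, giving 6% + 16% = 22%.
Chain via Talon Realty LP → Cobalt Foods Inc. → Granite Manufacturing Inc. (R3): 22% × 41% × 19% × 65% = 1.11397% of Silverbay Textiles S.p.A.
1.11397% does not exceed the 25% threshold, so Nadia is not a related party to Silverbay Textiles S.p.A.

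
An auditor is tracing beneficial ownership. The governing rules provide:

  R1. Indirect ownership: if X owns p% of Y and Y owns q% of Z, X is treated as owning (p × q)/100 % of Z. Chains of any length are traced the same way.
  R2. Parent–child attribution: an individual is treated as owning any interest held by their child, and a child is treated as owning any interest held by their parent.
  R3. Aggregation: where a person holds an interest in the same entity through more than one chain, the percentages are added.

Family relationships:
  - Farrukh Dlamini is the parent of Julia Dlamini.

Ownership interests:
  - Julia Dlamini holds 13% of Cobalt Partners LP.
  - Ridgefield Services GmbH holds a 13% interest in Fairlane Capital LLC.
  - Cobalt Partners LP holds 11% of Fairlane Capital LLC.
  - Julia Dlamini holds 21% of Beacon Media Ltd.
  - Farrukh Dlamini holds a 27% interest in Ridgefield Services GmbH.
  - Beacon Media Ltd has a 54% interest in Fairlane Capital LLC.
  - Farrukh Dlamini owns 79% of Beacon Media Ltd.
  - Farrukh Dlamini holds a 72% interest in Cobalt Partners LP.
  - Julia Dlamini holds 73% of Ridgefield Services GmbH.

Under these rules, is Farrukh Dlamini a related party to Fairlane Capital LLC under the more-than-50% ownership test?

Yes

By parent–child attribution (R2), Farrukh Dlamini is treated as also owning Julia Dlamini's interest in Beacon Media Ltd, giving 79% + 21% = 100%.
By parent–child attribution (R2), Farrukh Dlamini is treated as also owning Julia Dlamini's interest in Cobalt Partners LP, giving 72% + 13% = 85%.
By parent–child attribution (R2), Farrukh Dlamini is treated as also owning Julia Dlamini's interest in Ridgefield Services GmbH, giving 27% + 73% = 100%.
Chain via Beacon Media Ltd (R1): 100% × 54% = 54% of Fairlane Capital LLC.
Chain via Cobalt Partners LP (R1): 85% × 11% = 9.35% of Fairlane Capital LLC.
Chain via Ridgefield Services GmbH (R1): 100% × 13% = 13% of Fairlane Capital LLC.
Aggregating (R3): 54% + 9.35% + 13% = 76.35%.
76.35% exceeds the 50% threshold, so Farrukh is a related party to Fairlane Capital LLC.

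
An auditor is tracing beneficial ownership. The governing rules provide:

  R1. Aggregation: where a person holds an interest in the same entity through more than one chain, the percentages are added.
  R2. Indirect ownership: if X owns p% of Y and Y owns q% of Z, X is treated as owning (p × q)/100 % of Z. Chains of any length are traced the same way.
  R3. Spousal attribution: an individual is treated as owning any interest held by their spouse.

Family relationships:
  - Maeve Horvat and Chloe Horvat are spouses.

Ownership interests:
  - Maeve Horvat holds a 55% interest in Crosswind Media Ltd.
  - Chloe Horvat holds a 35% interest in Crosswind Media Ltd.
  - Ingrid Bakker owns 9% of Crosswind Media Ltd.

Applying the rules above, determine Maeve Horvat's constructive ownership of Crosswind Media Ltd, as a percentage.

By spousal attribution (R3), Maeve Horvat is treated as also owning Chloe Horvat's interest in Crosswind Media Ltd, giving 55% + 35% = 90%.
Direct interest in Crosswind Media Ltd: 90%.

90%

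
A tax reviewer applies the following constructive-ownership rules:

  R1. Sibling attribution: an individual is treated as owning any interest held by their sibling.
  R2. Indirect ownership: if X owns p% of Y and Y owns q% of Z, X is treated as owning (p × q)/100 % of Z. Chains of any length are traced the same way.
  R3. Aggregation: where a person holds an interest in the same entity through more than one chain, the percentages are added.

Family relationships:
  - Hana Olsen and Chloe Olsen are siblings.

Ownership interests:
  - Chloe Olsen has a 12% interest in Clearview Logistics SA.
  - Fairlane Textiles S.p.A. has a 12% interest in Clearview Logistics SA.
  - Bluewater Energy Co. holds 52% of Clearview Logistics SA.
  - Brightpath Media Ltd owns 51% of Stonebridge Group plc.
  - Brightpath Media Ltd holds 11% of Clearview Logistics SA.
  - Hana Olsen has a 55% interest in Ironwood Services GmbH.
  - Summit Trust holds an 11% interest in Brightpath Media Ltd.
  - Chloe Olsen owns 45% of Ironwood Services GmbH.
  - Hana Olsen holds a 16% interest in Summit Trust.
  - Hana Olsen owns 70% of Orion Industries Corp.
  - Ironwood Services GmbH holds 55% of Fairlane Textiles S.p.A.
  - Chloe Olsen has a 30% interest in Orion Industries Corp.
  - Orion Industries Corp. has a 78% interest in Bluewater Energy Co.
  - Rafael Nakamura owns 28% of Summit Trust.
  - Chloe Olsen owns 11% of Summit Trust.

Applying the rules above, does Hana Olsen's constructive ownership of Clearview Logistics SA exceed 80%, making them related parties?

By sibling attribution (R1), Hana Olsen is treated as also owning Chloe Olsen's interest in Summit Trust, giving 16% + 11% = 27%.
By sibling attribution (R1), Hana Olsen is treated as also owning Chloe Olsen's interest in Orion Industries Corp, giving 70% + 30% = 100%.
By sibling attribution (R1), Hana Olsen is treated as also owning Chloe Olsen's interest in Ironwood Services GmbH, giving 55% + 45% = 100%.
By sibling attribution (R1), Hana Olsen is treated as owning Chloe Olsen's 12% interest in Clearview Logistics SA.
Chain via Summit Trust → Brightpath Media Ltd (R2): 27% × 11% × 11% = 0.3267% of Clearview Logistics SA.
Chain via Orion Industries Corp. → Bluewater Energy Co. (R2): 100% × 78% × 52% = 40.56% of Clearview Logistics SA.
Chain via Ironwood Services GmbH → Fairlane Textiles S.p.A. (R2): 100% × 55% × 12% = 6.6% of Clearview Logistics SA.
Direct interest in Clearview Logistics SA: 12%.
Aggregating (R3): 0.3267% + 40.56% + 6.6% + 12% = 59.4867%.
59.4867% does not exceed the 80% threshold, so Hana is not a related party to Clearview Logistics SA.

No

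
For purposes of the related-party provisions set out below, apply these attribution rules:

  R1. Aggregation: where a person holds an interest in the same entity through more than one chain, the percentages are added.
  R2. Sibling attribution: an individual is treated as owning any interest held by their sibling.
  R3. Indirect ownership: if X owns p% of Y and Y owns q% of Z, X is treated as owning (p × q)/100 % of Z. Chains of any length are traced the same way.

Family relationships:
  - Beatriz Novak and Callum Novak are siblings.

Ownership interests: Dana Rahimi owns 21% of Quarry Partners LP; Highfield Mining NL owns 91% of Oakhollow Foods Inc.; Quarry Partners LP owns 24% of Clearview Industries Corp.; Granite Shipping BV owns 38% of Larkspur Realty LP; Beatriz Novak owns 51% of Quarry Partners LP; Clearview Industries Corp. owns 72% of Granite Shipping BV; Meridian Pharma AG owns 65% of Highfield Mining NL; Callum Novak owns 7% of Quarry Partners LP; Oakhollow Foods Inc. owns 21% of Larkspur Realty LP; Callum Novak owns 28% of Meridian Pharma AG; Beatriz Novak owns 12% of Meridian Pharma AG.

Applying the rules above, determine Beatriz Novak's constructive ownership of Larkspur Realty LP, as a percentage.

By sibling attribution (R2), Beatriz Novak is treated as also owning Callum Novak's interest in Quarry Partners LP, giving 51% + 7% = 58%.
By sibling attribution (R2), Beatriz Novak is treated as also owning Callum Novak's interest in Meridian Pharma AG, giving 12% + 28% = 40%.
Chain via Quarry Partners LP → Clearview Industries Corp. → Granite Shipping BV (R3): 58% × 24% × 72% × 38% = 3.808512% of Larkspur Realty LP.
Chain via Meridian Pharma AG → Highfield Mining NL → Oakhollow Foods Inc. (R3): 40% × 65% × 91% × 21% = 4.9686% of Larkspur Realty LP.
Aggregating (R1): 3.808512% + 4.9686% = 8.777112%.

8.777112%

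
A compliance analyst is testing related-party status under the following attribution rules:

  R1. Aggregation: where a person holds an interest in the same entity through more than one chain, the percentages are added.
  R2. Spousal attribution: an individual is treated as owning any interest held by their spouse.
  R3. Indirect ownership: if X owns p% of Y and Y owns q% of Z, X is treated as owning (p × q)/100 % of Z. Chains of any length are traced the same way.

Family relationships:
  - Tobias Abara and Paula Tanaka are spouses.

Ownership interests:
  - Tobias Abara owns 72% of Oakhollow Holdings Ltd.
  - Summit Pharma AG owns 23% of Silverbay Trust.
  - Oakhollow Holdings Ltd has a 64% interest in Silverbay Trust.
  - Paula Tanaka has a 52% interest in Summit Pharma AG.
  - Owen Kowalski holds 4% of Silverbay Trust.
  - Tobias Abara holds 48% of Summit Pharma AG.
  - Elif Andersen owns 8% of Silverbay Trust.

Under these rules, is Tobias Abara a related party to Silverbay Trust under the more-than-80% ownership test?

No

By spousal attribution (R2), Tobias Abara is treated as also owning Paula Tanaka's interest in Summit Pharma AG, giving 48% + 52% = 100%.
Chain via Summit Pharma AG (R3): 100% × 23% = 23% of Silverbay Trust.
Chain via Oakhollow Holdings Ltd (R3): 72% × 64% = 46.08% of Silverbay Trust.
Aggregating (R1): 23% + 46.08% = 69.08%.
69.08% does not exceed the 80% threshold, so Tobias is not a related party to Silverbay Trust.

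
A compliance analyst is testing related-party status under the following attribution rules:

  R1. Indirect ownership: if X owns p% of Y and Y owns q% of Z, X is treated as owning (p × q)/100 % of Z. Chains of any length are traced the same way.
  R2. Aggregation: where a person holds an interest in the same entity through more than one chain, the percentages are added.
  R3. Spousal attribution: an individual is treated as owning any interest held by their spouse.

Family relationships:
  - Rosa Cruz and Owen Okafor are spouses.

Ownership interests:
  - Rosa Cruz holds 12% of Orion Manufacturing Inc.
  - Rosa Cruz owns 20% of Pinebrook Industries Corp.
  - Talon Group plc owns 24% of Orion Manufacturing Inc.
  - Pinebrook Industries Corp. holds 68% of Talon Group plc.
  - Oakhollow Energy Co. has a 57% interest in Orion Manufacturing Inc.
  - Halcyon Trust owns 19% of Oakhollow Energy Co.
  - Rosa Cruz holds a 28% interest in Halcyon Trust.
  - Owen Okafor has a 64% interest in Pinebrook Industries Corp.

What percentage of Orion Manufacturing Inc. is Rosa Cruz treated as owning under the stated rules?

28.7412%

By spousal attribution (R3), Rosa Cruz is treated as also owning Owen Okafor's interest in Pinebrook Industries Corp, giving 20% + 64% = 84%.
Chain via Halcyon Trust → Oakhollow Energy Co. (R1): 28% × 19% × 57% = 3.0324% of Orion Manufacturing Inc.
Chain via Pinebrook Industries Corp. → Talon Group plc (R1): 84% × 68% × 24% = 13.7088% of Orion Manufacturing Inc.
Direct interest in Orion Manufacturing Inc: 12%.
Aggregating (R2): 3.0324% + 13.7088% + 12% = 28.7412%.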